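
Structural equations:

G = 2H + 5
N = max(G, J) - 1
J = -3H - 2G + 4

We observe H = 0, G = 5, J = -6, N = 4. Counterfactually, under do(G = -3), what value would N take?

Under do(G=-3), the mechanism G = 2H + 5 is discarded; G is fixed at -3.
J = -3H - 2G + 4  [with H=0, G=-3]  = 10
N = max(G, J) - 1  [with G=-3, J=10]  = 9

9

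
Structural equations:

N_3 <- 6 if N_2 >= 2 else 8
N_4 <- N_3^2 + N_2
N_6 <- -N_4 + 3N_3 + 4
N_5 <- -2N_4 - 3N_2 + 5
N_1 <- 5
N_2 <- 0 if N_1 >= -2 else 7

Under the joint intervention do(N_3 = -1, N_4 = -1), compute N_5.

7

Setting N_3 = -1, N_4 = -1 by intervention discards those variables' equations.
N_2 = 0 if N_1 >= -2 else 7  [with N_1=5]  = 0
N_5 = -2N_4 - 3N_2 + 5  [with N_4=-1, N_2=0]  = 7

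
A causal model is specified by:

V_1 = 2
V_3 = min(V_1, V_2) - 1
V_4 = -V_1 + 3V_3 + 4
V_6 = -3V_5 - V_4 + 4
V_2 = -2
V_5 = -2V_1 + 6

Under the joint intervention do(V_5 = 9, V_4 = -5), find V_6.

Setting V_5 = 9, V_4 = -5 by intervention discards those variables' equations.
V_6 = -3V_5 - V_4 + 4  [with V_5=9, V_4=-5]  = -18

-18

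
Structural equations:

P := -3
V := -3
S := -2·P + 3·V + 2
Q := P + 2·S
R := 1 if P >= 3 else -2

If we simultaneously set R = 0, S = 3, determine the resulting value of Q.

Under do(R = 0, S = 3), each intervened variable's structural equation is replaced by its fixed value.
Q = P + 2·S  [with P=-3, S=3]  = 3

3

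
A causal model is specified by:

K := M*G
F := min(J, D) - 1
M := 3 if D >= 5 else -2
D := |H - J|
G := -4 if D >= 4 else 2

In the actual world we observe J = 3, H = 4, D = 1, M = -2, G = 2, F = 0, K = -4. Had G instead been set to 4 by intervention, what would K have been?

-8

Under do(G=4), the mechanism G := -4 if D >= 4 else 2 is discarded; G is fixed at 4.
D = |H - J|  [with H=4, J=3]  = 1
M = 3 if D >= 5 else -2  [with D=1]  = -2
K = M*G  [with M=-2, G=4]  = -8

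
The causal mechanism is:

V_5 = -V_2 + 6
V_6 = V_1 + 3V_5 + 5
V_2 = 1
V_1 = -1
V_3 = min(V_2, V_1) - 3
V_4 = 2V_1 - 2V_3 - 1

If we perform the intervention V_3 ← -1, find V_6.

The intervention breaks the incoming arrows to V_3: V_3 = min(V_2, V_1) - 3 no longer applies, and V_3 = -1.
No directed path runs from V_3 to V_6, so V_6 keeps its natural value.
V_5 = -V_2 + 6  [with V_2=1]  = 5
V_6 = V_1 + 3V_5 + 5  [with V_1=-1, V_5=5]  = 19

19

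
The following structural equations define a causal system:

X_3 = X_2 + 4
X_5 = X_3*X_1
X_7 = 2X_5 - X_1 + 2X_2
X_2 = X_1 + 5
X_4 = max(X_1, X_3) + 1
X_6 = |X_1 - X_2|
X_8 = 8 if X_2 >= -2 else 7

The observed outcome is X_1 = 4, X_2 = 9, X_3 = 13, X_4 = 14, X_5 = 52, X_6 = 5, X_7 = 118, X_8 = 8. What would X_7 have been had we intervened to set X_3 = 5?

54

The intervention breaks the incoming arrows to X_3: X_3 = X_2 + 4 no longer applies, and X_3 = 5.
X_2 = X_1 + 5  [with X_1=4]  = 9
X_5 = X_3*X_1  [with X_3=5, X_1=4]  = 20
X_7 = 2X_5 - X_1 + 2X_2  [with X_5=20, X_1=4, X_2=9]  = 54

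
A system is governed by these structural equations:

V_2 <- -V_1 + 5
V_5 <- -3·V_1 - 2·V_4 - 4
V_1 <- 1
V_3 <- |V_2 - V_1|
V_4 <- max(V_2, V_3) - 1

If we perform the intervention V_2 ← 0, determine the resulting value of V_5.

-7

do(V_2=0) replaces the equation V_2 <- -V_1 + 5 with the constant V_2 = 0.
V_3 = |V_2 - V_1|  [with V_2=0, V_1=1]  = 1
V_4 = max(V_2, V_3) - 1  [with V_2=0, V_3=1]  = 0
V_5 = -3·V_1 - 2·V_4 - 4  [with V_1=1, V_4=0]  = -7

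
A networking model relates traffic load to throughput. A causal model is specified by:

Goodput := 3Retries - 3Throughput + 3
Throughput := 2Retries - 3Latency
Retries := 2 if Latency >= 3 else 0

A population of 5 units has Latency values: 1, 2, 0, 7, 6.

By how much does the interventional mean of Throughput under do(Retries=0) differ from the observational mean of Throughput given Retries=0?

do(Retries=0) breaks Retries's dependence on Latency. With Retries=0 fixed, Throughput across the units is -3, -6, 0, -21, -18, mean -9.6.
Observing Retries=0 restricts to units where Retries's equation naturally yields 0: Latency ∈ {1, 2, 0}. In that subpopulation Throughput = -3, -6, 0, mean -3.
Difference = -9.6 − (-3) = -6.6.

-6.6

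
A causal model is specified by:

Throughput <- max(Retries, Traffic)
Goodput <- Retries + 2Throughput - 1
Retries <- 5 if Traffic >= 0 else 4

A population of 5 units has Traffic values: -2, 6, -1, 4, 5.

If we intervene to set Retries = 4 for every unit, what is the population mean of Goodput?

The intervention sets Retries=4 in all 5 units regardless of Traffic. Recomputing Goodput per unit gives 11, 15, 11, 11, 13; average 12.2.

12.2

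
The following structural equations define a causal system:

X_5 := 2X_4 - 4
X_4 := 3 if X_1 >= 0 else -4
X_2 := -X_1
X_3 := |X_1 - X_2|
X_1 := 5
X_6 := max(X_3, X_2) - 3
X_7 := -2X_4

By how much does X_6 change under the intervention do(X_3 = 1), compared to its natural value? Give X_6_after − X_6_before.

The intervention breaks the incoming arrows to X_3: X_3 := |X_1 - X_2| no longer applies, and X_3 = 1.
X_2 = -X_1  [with X_1=5]  = -5
X_6 = max(X_3, X_2) - 3  [with X_3=1, X_2=-5]  = -2
Without intervention: X_2 = -X_1  [with X_1=5]  = -5; X_3 = |X_1 - X_2|  [with X_1=5, X_2=-5]  = 10; X_6 = max(X_3, X_2) - 3  [with X_3=10, X_2=-5]  = 7.
Change = -2 − 7 = -9.

-9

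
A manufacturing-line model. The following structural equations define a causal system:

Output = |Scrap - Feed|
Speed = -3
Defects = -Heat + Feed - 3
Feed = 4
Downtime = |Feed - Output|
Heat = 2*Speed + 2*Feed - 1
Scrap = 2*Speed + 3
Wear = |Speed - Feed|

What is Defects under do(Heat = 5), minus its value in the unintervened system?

-4

do(Heat=5) replaces the equation Heat = 2*Speed + 2*Feed - 1 with the constant Heat = 5.
Defects = -Heat + Feed - 3  [with Heat=5, Feed=4]  = -4
Without intervention: Heat = 2*Speed + 2*Feed - 1  [with Speed=-3, Feed=4]  = 1; Defects = -Heat + Feed - 3  [with Heat=1, Feed=4]  = 0.
Change = -4 − 0 = -4.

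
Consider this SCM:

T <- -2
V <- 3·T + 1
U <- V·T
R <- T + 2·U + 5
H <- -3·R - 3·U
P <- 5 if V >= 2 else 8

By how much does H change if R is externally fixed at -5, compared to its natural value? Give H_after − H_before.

84

Intervening sets R = -5 and removes its equation (R <- T + 2·U + 5).
V = 3·T + 1  [with T=-2]  = -5
U = V·T  [with V=-5, T=-2]  = 10
H = -3·R - 3·U  [with R=-5, U=10]  = -15
Without intervention: V = 3·T + 1  [with T=-2]  = -5; U = V·T  [with V=-5, T=-2]  = 10; R = T + 2·U + 5  [with T=-2, U=10]  = 23; H = -3·R - 3·U  [with R=23, U=10]  = -99.
Change = -15 − (-99) = 84.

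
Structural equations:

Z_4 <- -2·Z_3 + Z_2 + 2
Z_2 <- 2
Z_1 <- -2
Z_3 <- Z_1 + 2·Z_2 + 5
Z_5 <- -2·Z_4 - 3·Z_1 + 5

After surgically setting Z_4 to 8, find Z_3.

Under do(Z_4=8), the mechanism Z_4 <- -2·Z_3 + Z_2 + 2 is discarded; Z_4 is fixed at 8.
Since Z_3 is not a descendant of the intervened variable, it is unaffected.
Z_3 = Z_1 + 2·Z_2 + 5  [with Z_1=-2, Z_2=2]  = 7

7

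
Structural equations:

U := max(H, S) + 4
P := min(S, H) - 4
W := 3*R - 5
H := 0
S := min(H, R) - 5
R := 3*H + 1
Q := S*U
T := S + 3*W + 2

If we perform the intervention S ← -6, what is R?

Under do(S=-6), the mechanism S := min(H, R) - 5 is discarded; S is fixed at -6.
Since R is not a descendant of the intervened variable, it is unaffected.
R = 3*H + 1  [with H=0]  = 1

1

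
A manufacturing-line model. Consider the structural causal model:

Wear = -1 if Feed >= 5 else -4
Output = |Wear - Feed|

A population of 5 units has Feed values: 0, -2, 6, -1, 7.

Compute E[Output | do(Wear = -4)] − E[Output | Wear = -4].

3

Every unit gets Wear=-4 under the intervention. Output values become 4, 2, 10, 3, 11; E[Output|do(Wear=-4)] = 6.
Observing Wear=-4 restricts to units where Wear's equation naturally yields -4: Feed ∈ {0, -2, -1}. In that subpopulation Output = 4, 2, 3, mean 3.
Difference = 6 − 3 = 3.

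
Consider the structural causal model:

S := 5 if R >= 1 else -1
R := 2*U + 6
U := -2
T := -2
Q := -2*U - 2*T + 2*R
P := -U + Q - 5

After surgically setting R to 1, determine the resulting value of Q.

10

The intervention breaks the incoming arrows to R: R := 2*U + 6 no longer applies, and R = 1.
Q = -2*U - 2*T + 2*R  [with U=-2, T=-2, R=1]  = 10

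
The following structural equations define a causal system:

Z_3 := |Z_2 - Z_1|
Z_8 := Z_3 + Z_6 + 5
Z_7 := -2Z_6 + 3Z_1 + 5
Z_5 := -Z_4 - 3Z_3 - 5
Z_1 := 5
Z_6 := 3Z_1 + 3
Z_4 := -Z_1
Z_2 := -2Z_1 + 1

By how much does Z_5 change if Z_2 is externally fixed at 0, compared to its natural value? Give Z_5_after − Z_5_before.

27

do(Z_2=0) replaces the equation Z_2 := -2Z_1 + 1 with the constant Z_2 = 0.
Z_3 = |Z_2 - Z_1|  [with Z_2=0, Z_1=5]  = 5
Z_4 = -Z_1  [with Z_1=5]  = -5
Z_5 = -Z_4 - 3Z_3 - 5  [with Z_4=-5, Z_3=5]  = -15
Without intervention: Z_2 = -2Z_1 + 1  [with Z_1=5]  = -9; Z_3 = |Z_2 - Z_1|  [with Z_2=-9, Z_1=5]  = 14; Z_4 = -Z_1  [with Z_1=5]  = -5; Z_5 = -Z_4 - 3Z_3 - 5  [with Z_4=-5, Z_3=14]  = -42.
Change = -15 − (-42) = 27.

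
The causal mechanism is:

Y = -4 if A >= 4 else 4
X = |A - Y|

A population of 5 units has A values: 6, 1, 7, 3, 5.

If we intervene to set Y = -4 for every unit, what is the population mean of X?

do(Y=-4) breaks Y's dependence on A. With Y=-4 fixed, X across the units is 10, 5, 11, 7, 9, mean 8.4.

8.4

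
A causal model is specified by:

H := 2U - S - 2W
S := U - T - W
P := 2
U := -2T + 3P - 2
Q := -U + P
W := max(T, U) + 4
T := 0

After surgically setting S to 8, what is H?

-16

The intervention breaks the incoming arrows to S: S := U - T - W no longer applies, and S = 8.
U = -2T + 3P - 2  [with T=0, P=2]  = 4
W = max(T, U) + 4  [with T=0, U=4]  = 8
H = 2U - S - 2W  [with U=4, S=8, W=8]  = -16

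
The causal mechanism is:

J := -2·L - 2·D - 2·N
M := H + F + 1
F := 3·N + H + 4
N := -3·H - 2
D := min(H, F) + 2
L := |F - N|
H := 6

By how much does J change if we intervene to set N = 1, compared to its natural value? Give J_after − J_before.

-118

Under do(N=1), the mechanism N := -3·H - 2 is discarded; N is fixed at 1.
F = 3·N + H + 4  [with N=1, H=6]  = 13
L = |F - N|  [with F=13, N=1]  = 12
D = min(H, F) + 2  [with H=6, F=13]  = 8
J = -2·L - 2·D - 2·N  [with L=12, D=8, N=1]  = -42
Without intervention: N = -3·H - 2  [with H=6]  = -20; F = 3·N + H + 4  [with N=-20, H=6]  = -50; L = |F - N|  [with F=-50, N=-20]  = 30; D = min(H, F) + 2  [with H=6, F=-50]  = -48; J = -2·L - 2·D - 2·N  [with L=30, D=-48, N=-20]  = 76.
Change = -42 − 76 = -118.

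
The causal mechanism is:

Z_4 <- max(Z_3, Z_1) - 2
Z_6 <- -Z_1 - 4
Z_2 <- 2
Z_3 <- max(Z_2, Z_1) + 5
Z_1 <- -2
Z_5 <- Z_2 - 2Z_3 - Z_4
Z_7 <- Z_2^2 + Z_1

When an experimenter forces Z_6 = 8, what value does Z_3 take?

do(Z_6=8) replaces the equation Z_6 <- -Z_1 - 4 with the constant Z_6 = 8.
Z_3 is not downstream of the intervention, so its value is determined by the original equations.
Z_3 = max(Z_2, Z_1) + 5  [with Z_2=2, Z_1=-2]  = 7

7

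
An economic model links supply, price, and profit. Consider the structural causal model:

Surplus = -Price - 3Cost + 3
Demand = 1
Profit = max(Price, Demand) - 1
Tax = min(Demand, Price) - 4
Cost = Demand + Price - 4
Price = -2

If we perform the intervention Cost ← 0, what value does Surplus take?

The intervention breaks the incoming arrows to Cost: Cost = Demand + Price - 4 no longer applies, and Cost = 0.
Surplus = -Price - 3Cost + 3  [with Price=-2, Cost=0]  = 5

5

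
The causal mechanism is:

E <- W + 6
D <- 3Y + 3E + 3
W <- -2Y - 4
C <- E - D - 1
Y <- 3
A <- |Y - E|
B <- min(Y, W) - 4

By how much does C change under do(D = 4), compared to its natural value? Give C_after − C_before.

Intervening sets D = 4 and removes its equation (D <- 3Y + 3E + 3).
W = -2Y - 4  [with Y=3]  = -10
E = W + 6  [with W=-10]  = -4
C = E - D - 1  [with E=-4, D=4]  = -9
Without intervention: W = -2Y - 4  [with Y=3]  = -10; E = W + 6  [with W=-10]  = -4; D = 3Y + 3E + 3  [with Y=3, E=-4]  = 0; C = E - D - 1  [with E=-4, D=0]  = -5.
Change = -9 − (-5) = -4.

-4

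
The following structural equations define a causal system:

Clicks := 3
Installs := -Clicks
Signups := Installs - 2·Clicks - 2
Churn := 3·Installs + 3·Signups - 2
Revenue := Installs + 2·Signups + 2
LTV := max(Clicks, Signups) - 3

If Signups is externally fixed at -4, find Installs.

Under do(Signups=-4), the mechanism Signups := Installs - 2·Clicks - 2 is discarded; Signups is fixed at -4.
Since Installs is not a descendant of the intervened variable, it is unaffected.
Installs = -Clicks  [with Clicks=3]  = -3

-3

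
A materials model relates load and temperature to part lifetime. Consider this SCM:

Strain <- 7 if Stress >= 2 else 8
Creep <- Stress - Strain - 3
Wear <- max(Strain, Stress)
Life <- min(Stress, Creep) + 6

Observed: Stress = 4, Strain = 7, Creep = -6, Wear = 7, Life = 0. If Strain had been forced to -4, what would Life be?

do(Strain=-4) replaces the equation Strain <- 7 if Stress >= 2 else 8 with the constant Strain = -4.
Creep = Stress - Strain - 3  [with Stress=4, Strain=-4]  = 5
Life = min(Stress, Creep) + 6  [with Stress=4, Creep=5]  = 10

10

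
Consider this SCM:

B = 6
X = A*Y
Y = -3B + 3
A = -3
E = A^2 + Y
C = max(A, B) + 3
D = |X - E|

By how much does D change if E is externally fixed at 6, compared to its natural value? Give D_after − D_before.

Intervening sets E = 6 and removes its equation (E = A^2 + Y).
Y = -3B + 3  [with B=6]  = -15
X = A*Y  [with A=-3, Y=-15]  = 45
D = |X - E|  [with X=45, E=6]  = 39
Without intervention: Y = -3B + 3  [with B=6]  = -15; X = A*Y  [with A=-3, Y=-15]  = 45; E = A^2 + Y  [with A=-3, Y=-15]  = -6; D = |X - E|  [with X=45, E=-6]  = 51.
Change = 39 − 51 = -12.

-12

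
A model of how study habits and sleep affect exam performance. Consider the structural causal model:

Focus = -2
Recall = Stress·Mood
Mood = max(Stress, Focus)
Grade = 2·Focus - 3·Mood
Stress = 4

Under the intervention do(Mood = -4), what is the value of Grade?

8

do(Mood=-4) replaces the equation Mood = max(Stress, Focus) with the constant Mood = -4.
Grade = 2·Focus - 3·Mood  [with Focus=-2, Mood=-4]  = 8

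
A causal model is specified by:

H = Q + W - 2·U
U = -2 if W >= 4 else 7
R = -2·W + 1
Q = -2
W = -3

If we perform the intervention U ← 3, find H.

The intervention breaks the incoming arrows to U: U = -2 if W >= 4 else 7 no longer applies, and U = 3.
H = Q + W - 2·U  [with Q=-2, W=-3, U=3]  = -11

-11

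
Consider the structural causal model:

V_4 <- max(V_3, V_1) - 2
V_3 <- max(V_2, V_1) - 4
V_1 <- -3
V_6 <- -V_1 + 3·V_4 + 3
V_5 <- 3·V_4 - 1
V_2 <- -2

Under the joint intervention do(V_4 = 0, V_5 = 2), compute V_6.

6

The joint intervention fixes V_4 = 0, V_5 = 2, removing each variable's own equation.
V_6 = -V_1 + 3·V_4 + 3  [with V_1=-3, V_4=0]  = 6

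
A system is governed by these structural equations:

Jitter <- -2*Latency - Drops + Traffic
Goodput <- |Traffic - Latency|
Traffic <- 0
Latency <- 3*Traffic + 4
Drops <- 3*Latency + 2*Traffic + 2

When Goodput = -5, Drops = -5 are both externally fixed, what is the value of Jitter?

-3

Under do(Goodput = -5, Drops = -5), each intervened variable's structural equation is replaced by its fixed value.
Latency = 3*Traffic + 4  [with Traffic=0]  = 4
Jitter = -2*Latency - Drops + Traffic  [with Latency=4, Drops=-5, Traffic=0]  = -3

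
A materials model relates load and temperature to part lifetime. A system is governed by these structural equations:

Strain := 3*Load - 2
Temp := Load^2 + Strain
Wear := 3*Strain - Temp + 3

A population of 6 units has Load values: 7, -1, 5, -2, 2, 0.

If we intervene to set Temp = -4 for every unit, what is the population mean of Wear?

17.5

do(Temp=-4) breaks Temp's dependence on Load. With Temp=-4 fixed, Wear across the units is 64, -8, 46, -17, 19, 1, mean 17.5.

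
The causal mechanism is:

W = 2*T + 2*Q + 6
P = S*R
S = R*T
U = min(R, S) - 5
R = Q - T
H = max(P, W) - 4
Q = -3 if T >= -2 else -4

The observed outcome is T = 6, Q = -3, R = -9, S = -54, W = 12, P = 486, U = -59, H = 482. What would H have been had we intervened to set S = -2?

14

do(S=-2) replaces the equation S = R*T with the constant S = -2.
Q = -3 if T >= -2 else -4  [with T=6]  = -3
R = Q - T  [with Q=-3, T=6]  = -9
W = 2*T + 2*Q + 6  [with T=6, Q=-3]  = 12
P = S*R  [with S=-2, R=-9]  = 18
H = max(P, W) - 4  [with P=18, W=12]  = 14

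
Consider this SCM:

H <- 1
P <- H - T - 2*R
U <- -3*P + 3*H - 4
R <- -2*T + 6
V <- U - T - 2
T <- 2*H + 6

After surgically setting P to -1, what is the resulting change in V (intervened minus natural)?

42

Under do(P=-1), the mechanism P <- H - T - 2*R is discarded; P is fixed at -1.
T = 2*H + 6  [with H=1]  = 8
U = -3*P + 3*H - 4  [with P=-1, H=1]  = 2
V = U - T - 2  [with U=2, T=8]  = -8
Without intervention: T = 2*H + 6  [with H=1]  = 8; R = -2*T + 6  [with T=8]  = -10; P = H - T - 2*R  [with H=1, T=8, R=-10]  = 13; U = -3*P + 3*H - 4  [with P=13, H=1]  = -40; V = U - T - 2  [with U=-40, T=8]  = -50.
Change = -8 − (-50) = 42.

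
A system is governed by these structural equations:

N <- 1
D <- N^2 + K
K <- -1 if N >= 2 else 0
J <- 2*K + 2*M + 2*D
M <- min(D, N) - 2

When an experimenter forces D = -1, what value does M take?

-3

The intervention breaks the incoming arrows to D: D <- N^2 + K no longer applies, and D = -1.
M = min(D, N) - 2  [with D=-1, N=1]  = -3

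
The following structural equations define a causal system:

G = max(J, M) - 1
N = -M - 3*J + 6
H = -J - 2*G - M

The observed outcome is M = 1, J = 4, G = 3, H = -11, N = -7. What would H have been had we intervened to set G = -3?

The intervention breaks the incoming arrows to G: G = max(J, M) - 1 no longer applies, and G = -3.
H = -J - 2*G - M  [with J=4, G=-3, M=1]  = 1

1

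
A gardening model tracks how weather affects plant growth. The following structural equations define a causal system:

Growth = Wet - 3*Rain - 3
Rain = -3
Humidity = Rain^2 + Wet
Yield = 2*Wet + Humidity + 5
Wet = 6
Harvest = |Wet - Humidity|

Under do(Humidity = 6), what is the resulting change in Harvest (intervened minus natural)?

Under do(Humidity=6), the mechanism Humidity = Rain^2 + Wet is discarded; Humidity is fixed at 6.
Harvest = |Wet - Humidity|  [with Wet=6, Humidity=6]  = 0
Without intervention: Humidity = Rain^2 + Wet  [with Rain=-3, Wet=6]  = 15; Harvest = |Wet - Humidity|  [with Wet=6, Humidity=15]  = 9.
Change = 0 − 9 = -9.

-9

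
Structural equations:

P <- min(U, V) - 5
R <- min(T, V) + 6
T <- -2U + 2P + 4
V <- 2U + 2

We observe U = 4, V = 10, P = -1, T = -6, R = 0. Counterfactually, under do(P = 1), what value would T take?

-2

The intervention breaks the incoming arrows to P: P <- min(U, V) - 5 no longer applies, and P = 1.
T = -2U + 2P + 4  [with U=4, P=1]  = -2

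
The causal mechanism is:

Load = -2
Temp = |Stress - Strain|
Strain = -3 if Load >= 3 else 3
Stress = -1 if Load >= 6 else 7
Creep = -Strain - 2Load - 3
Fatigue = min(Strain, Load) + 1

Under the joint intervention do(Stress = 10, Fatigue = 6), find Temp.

7

The joint intervention fixes Stress = 10, Fatigue = 6, removing each variable's own equation.
Strain = -3 if Load >= 3 else 3  [with Load=-2]  = 3
Temp = |Stress - Strain|  [with Stress=10, Strain=3]  = 7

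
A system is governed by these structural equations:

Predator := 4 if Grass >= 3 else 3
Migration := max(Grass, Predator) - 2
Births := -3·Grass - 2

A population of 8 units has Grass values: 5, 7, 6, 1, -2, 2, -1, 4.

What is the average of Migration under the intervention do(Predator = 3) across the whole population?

2.25

The intervention sets Predator=3 in all 8 units regardless of Grass. Recomputing Migration per unit gives 3, 5, 4, 1, 1, 1, 1, 2; average 2.25.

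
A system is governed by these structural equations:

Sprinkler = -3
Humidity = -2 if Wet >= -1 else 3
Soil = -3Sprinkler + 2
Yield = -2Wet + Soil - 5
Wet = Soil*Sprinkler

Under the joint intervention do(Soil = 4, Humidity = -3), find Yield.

23

Setting Soil = 4, Humidity = -3 by intervention discards those variables' equations.
Wet = Soil*Sprinkler  [with Soil=4, Sprinkler=-3]  = -12
Yield = -2Wet + Soil - 5  [with Wet=-12, Soil=4]  = 23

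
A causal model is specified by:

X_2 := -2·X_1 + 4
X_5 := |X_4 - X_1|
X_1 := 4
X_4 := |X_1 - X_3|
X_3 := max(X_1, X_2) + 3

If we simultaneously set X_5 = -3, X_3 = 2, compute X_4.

Under do(X_5 = -3, X_3 = 2), each intervened variable's structural equation is replaced by its fixed value.
X_4 = |X_1 - X_3|  [with X_1=4, X_3=2]  = 2

2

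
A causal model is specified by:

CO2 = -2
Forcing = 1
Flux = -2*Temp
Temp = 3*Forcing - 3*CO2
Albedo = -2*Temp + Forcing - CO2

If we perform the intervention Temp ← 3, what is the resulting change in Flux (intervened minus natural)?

12

do(Temp=3) replaces the equation Temp = 3*Forcing - 3*CO2 with the constant Temp = 3.
Flux = -2*Temp  [with Temp=3]  = -6
Without intervention: Temp = 3*Forcing - 3*CO2  [with Forcing=1, CO2=-2]  = 9; Flux = -2*Temp  [with Temp=9]  = -18.
Change = -6 − (-18) = 12.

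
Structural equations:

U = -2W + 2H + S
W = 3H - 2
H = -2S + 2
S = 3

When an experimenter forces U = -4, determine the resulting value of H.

The intervention breaks the incoming arrows to U: U = -2W + 2H + S no longer applies, and U = -4.
Since H is not a descendant of the intervened variable, it is unaffected.
H = -2S + 2  [with S=3]  = -4

-4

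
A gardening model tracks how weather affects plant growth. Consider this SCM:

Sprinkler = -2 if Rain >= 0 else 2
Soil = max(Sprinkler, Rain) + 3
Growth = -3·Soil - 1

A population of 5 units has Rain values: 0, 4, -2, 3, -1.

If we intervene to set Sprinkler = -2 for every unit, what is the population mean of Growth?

Every unit gets Sprinkler=-2 under the intervention. Growth values become -10, -22, -4, -19, -7; E[Growth|do(Sprinkler=-2)] = -12.4.

-12.4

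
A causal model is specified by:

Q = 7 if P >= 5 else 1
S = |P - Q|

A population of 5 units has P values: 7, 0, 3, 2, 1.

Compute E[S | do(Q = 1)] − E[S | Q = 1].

do(Q=1) breaks Q's dependence on P. With Q=1 fixed, S across the units is 6, 1, 2, 1, 0, mean 2.
Conditioning on Q=1 selects the 4 unit(s) with P ∈ {0, 3, 2, 1}. Their S values: 1, 2, 1, 0. Mean = 1.
Difference = 2 − 1 = 1.

1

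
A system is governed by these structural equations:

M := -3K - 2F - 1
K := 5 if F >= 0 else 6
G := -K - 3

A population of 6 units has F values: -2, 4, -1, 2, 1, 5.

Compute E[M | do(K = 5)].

-19

The intervention sets K=5 in all 6 units regardless of F. Recomputing M per unit gives -12, -24, -14, -20, -18, -26; average -19.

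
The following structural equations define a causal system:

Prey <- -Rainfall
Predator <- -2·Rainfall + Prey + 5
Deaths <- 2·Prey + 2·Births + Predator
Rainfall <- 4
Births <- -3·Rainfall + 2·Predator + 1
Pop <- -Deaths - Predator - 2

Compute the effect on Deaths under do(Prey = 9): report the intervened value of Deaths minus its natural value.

do(Prey=9) replaces the equation Prey <- -Rainfall with the constant Prey = 9.
Predator = -2·Rainfall + Prey + 5  [with Rainfall=4, Prey=9]  = 6
Births = -3·Rainfall + 2·Predator + 1  [with Rainfall=4, Predator=6]  = 1
Deaths = 2·Prey + 2·Births + Predator  [with Prey=9, Births=1, Predator=6]  = 26
Without intervention: Prey = -Rainfall  [with Rainfall=4]  = -4; Predator = -2·Rainfall + Prey + 5  [with Rainfall=4, Prey=-4]  = -7; Births = -3·Rainfall + 2·Predator + 1  [with Rainfall=4, Predator=-7]  = -25; Deaths = 2·Prey + 2·Births + Predator  [with Prey=-4, Births=-25, Predator=-7]  = -65.
Change = 26 − (-65) = 91.

91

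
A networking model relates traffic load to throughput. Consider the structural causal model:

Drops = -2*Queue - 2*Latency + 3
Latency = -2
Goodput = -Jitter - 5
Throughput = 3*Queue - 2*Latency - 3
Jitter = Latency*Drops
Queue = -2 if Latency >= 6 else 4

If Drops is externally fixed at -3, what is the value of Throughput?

do(Drops=-3) replaces the equation Drops = -2*Queue - 2*Latency + 3 with the constant Drops = -3.
Throughput is not downstream of the intervention, so its value is determined by the original equations.
Queue = -2 if Latency >= 6 else 4  [with Latency=-2]  = 4
Throughput = 3*Queue - 2*Latency - 3  [with Queue=4, Latency=-2]  = 13

13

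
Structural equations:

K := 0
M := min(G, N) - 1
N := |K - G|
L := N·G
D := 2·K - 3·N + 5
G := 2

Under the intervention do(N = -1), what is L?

The intervention breaks the incoming arrows to N: N := |K - G| no longer applies, and N = -1.
L = N·G  [with N=-1, G=2]  = -2

-2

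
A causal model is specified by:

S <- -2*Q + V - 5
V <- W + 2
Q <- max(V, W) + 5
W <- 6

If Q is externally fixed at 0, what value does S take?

3

The intervention breaks the incoming arrows to Q: Q <- max(V, W) + 5 no longer applies, and Q = 0.
V = W + 2  [with W=6]  = 8
S = -2*Q + V - 5  [with Q=0, V=8]  = 3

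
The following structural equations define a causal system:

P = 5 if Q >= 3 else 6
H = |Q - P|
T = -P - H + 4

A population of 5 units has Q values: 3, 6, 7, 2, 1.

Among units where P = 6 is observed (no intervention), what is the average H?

Conditioning on P=6 selects the 2 unit(s) with Q ∈ {2, 1}. Their H values: 4, 5. Mean = 4.5.

4.5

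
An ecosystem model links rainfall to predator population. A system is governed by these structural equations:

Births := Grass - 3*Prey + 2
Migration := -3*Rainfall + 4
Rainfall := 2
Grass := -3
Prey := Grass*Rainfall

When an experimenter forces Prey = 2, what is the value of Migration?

do(Prey=2) replaces the equation Prey := Grass*Rainfall with the constant Prey = 2.
Migration is not downstream of the intervention, so its value is determined by the original equations.
Migration = -3*Rainfall + 4  [with Rainfall=2]  = -2

-2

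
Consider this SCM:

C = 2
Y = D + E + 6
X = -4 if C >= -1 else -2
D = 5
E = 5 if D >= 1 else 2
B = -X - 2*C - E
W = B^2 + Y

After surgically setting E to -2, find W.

The intervention breaks the incoming arrows to E: E = 5 if D >= 1 else 2 no longer applies, and E = -2.
Y = D + E + 6  [with D=5, E=-2]  = 9
X = -4 if C >= -1 else -2  [with C=2]  = -4
B = -X - 2*C - E  [with X=-4, C=2, E=-2]  = 2
W = B^2 + Y  [with B=2, Y=9]  = 13

13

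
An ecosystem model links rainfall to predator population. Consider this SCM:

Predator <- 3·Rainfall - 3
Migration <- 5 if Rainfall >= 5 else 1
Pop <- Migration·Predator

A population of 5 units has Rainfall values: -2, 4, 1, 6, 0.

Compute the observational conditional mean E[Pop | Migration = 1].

-0.75

Conditioning on Migration=1 selects the 4 unit(s) with Rainfall ∈ {-2, 4, 1, 0}. Their Pop values: -9, 9, 0, -3. Mean = -0.75.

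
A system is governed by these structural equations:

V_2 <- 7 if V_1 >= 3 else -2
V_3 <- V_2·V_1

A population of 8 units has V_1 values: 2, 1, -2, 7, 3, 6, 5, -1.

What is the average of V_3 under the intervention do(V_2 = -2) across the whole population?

Under do(V_2=-2), V_2's equation is replaced by V_2=-2 for every unit. Per-unit V_3: -4, -2, 4, -14, -6, -12, -10, 2. Mean = -5.25.

-5.25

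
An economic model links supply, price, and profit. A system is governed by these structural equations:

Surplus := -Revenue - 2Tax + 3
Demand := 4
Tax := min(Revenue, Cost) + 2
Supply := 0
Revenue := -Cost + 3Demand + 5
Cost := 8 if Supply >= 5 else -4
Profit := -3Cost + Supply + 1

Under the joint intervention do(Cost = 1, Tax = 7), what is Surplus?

Under do(Cost = 1, Tax = 7), each intervened variable's structural equation is replaced by its fixed value.
Revenue = -Cost + 3Demand + 5  [with Cost=1, Demand=4]  = 16
Surplus = -Revenue - 2Tax + 3  [with Revenue=16, Tax=7]  = -27

-27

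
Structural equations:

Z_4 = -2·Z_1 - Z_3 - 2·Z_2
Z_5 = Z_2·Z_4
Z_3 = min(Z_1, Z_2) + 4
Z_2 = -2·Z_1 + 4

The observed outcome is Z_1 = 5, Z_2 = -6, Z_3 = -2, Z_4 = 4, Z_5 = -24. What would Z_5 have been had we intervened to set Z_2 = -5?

do(Z_2=-5) replaces the equation Z_2 = -2·Z_1 + 4 with the constant Z_2 = -5.
Z_3 = min(Z_1, Z_2) + 4  [with Z_1=5, Z_2=-5]  = -1
Z_4 = -2·Z_1 - Z_3 - 2·Z_2  [with Z_1=5, Z_3=-1, Z_2=-5]  = 1
Z_5 = Z_2·Z_4  [with Z_2=-5, Z_4=1]  = -5

-5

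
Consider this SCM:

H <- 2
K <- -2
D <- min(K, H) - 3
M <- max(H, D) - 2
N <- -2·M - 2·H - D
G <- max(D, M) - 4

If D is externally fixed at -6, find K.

-2

Under do(D=-6), the mechanism D <- min(K, H) - 3 is discarded; D is fixed at -6.
Since K is not a descendant of the intervened variable, it is unaffected.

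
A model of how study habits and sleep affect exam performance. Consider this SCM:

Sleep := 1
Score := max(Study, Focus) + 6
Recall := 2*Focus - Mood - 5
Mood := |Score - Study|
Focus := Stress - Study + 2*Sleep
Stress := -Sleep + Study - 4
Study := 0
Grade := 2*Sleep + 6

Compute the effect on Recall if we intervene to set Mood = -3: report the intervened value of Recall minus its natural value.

Intervening sets Mood = -3 and removes its equation (Mood := |Score - Study|).
Stress = -Sleep + Study - 4  [with Sleep=1, Study=0]  = -5
Focus = Stress - Study + 2*Sleep  [with Stress=-5, Study=0, Sleep=1]  = -3
Recall = 2*Focus - Mood - 5  [with Focus=-3, Mood=-3]  = -8
Without intervention: Stress = -Sleep + Study - 4  [with Sleep=1, Study=0]  = -5; Focus = Stress - Study + 2*Sleep  [with Stress=-5, Study=0, Sleep=1]  = -3; Score = max(Study, Focus) + 6  [with Study=0, Focus=-3]  = 6; Mood = |Score - Study|  [with Score=6, Study=0]  = 6; Recall = 2*Focus - Mood - 5  [with Focus=-3, Mood=6]  = -17.
Change = -8 − (-17) = 9.

9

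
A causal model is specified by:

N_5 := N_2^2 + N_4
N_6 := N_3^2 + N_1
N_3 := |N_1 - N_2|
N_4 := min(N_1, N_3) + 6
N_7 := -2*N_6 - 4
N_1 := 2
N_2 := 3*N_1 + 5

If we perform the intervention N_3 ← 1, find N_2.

11

Under do(N_3=1), the mechanism N_3 := |N_1 - N_2| is discarded; N_3 is fixed at 1.
Since N_2 is not a descendant of the intervened variable, it is unaffected.
N_2 = 3*N_1 + 5  [with N_1=2]  = 11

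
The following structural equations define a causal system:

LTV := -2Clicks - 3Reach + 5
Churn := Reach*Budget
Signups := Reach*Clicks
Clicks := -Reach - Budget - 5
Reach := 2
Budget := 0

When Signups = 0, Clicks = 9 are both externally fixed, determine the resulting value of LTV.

-19

The joint intervention fixes Signups = 0, Clicks = 9, removing each variable's own equation.
LTV = -2Clicks - 3Reach + 5  [with Clicks=9, Reach=2]  = -19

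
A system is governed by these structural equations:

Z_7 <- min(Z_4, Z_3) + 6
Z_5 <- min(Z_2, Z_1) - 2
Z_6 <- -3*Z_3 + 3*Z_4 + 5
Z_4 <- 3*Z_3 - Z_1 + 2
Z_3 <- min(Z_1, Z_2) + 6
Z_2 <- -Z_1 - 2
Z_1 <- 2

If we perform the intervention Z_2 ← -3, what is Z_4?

9

Under do(Z_2=-3), the mechanism Z_2 <- -Z_1 - 2 is discarded; Z_2 is fixed at -3.
Z_3 = min(Z_1, Z_2) + 6  [with Z_1=2, Z_2=-3]  = 3
Z_4 = 3*Z_3 - Z_1 + 2  [with Z_3=3, Z_1=2]  = 9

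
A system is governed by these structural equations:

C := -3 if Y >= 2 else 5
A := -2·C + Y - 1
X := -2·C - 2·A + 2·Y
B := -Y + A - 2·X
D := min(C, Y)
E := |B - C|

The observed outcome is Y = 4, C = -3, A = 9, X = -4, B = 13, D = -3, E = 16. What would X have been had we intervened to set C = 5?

Under do(C=5), the mechanism C := -3 if Y >= 2 else 5 is discarded; C is fixed at 5.
A = -2·C + Y - 1  [with C=5, Y=4]  = -7
X = -2·C - 2·A + 2·Y  [with C=5, A=-7, Y=4]  = 12

12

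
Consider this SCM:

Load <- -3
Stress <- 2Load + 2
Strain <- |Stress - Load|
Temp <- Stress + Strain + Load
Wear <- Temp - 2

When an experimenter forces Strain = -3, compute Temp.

-10

The intervention breaks the incoming arrows to Strain: Strain <- |Stress - Load| no longer applies, and Strain = -3.
Stress = 2Load + 2  [with Load=-3]  = -4
Temp = Stress + Strain + Load  [with Stress=-4, Strain=-3, Load=-3]  = -10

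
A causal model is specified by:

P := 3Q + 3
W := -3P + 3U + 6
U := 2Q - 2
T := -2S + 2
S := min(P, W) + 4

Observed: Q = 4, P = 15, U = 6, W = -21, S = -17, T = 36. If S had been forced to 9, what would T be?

The intervention breaks the incoming arrows to S: S := min(P, W) + 4 no longer applies, and S = 9.
T = -2S + 2  [with S=9]  = -16

-16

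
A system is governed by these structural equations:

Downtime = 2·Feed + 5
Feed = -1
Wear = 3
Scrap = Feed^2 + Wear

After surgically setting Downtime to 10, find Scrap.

4

Under do(Downtime=10), the mechanism Downtime = 2·Feed + 5 is discarded; Downtime is fixed at 10.
Since Scrap is not a descendant of the intervened variable, it is unaffected.
Scrap = Feed^2 + Wear  [with Feed=-1, Wear=3]  = 4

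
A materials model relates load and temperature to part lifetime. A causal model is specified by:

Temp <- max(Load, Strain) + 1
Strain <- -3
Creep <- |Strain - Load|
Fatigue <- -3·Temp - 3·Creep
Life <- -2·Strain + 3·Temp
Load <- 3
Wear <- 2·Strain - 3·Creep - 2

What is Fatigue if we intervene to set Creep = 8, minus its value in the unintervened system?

Under do(Creep=8), the mechanism Creep <- |Strain - Load| is discarded; Creep is fixed at 8.
Temp = max(Load, Strain) + 1  [with Load=3, Strain=-3]  = 4
Fatigue = -3·Temp - 3·Creep  [with Temp=4, Creep=8]  = -36
Without intervention: Temp = max(Load, Strain) + 1  [with Load=3, Strain=-3]  = 4; Creep = |Strain - Load|  [with Strain=-3, Load=3]  = 6; Fatigue = -3·Temp - 3·Creep  [with Temp=4, Creep=6]  = -30.
Change = -36 − (-30) = -6.

-6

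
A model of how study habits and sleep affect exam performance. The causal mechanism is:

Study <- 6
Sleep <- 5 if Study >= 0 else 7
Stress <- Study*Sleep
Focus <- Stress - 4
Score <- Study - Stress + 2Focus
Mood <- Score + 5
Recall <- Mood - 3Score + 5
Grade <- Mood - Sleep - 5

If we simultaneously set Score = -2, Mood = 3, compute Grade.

-7

Setting Score = -2, Mood = 3 by intervention discards those variables' equations.
Sleep = 5 if Study >= 0 else 7  [with Study=6]  = 5
Grade = Mood - Sleep - 5  [with Mood=3, Sleep=5]  = -7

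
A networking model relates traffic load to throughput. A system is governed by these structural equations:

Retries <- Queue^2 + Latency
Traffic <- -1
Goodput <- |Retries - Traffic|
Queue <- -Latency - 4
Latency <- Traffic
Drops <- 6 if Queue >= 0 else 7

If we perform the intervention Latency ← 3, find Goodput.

Under do(Latency=3), the mechanism Latency <- Traffic is discarded; Latency is fixed at 3.
Queue = -Latency - 4  [with Latency=3]  = -7
Retries = Queue^2 + Latency  [with Queue=-7, Latency=3]  = 52
Goodput = |Retries - Traffic|  [with Retries=52, Traffic=-1]  = 53

53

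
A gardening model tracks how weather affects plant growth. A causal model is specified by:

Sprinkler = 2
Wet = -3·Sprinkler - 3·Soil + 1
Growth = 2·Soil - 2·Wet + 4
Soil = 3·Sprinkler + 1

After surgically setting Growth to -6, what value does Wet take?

Under do(Growth=-6), the mechanism Growth = 2·Soil - 2·Wet + 4 is discarded; Growth is fixed at -6.
Since Wet is not a descendant of the intervened variable, it is unaffected.
Soil = 3·Sprinkler + 1  [with Sprinkler=2]  = 7
Wet = -3·Sprinkler - 3·Soil + 1  [with Sprinkler=2, Soil=7]  = -26

-26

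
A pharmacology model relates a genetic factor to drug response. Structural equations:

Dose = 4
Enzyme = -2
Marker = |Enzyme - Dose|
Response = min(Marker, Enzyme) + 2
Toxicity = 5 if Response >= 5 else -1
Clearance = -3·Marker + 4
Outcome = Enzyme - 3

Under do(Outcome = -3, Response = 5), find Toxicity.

Under do(Outcome = -3, Response = 5), each intervened variable's structural equation is replaced by its fixed value.
Toxicity = 5 if Response >= 5 else -1  [with Response=5]  = 5

5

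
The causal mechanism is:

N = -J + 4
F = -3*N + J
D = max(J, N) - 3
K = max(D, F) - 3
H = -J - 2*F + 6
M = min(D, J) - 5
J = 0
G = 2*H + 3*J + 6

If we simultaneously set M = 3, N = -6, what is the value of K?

15

The joint intervention fixes M = 3, N = -6, removing each variable's own equation.
F = -3*N + J  [with N=-6, J=0]  = 18
D = max(J, N) - 3  [with J=0, N=-6]  = -3
K = max(D, F) - 3  [with D=-3, F=18]  = 15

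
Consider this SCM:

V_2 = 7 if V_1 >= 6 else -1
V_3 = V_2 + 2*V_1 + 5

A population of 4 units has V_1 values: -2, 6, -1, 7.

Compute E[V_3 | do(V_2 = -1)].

9

The intervention sets V_2=-1 in all 4 units regardless of V_1. Recomputing V_3 per unit gives 0, 16, 2, 18; average 9.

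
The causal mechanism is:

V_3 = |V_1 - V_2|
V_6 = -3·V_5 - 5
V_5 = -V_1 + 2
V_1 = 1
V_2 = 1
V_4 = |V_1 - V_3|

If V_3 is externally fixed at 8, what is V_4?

The intervention breaks the incoming arrows to V_3: V_3 = |V_1 - V_2| no longer applies, and V_3 = 8.
V_4 = |V_1 - V_3|  [with V_1=1, V_3=8]  = 7

7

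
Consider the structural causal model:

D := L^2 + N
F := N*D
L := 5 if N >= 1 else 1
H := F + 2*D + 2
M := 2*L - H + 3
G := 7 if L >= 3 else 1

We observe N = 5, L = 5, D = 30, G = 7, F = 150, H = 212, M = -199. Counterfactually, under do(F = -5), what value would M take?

-44

Under do(F=-5), the mechanism F := N*D is discarded; F is fixed at -5.
L = 5 if N >= 1 else 1  [with N=5]  = 5
D = L^2 + N  [with L=5, N=5]  = 30
H = F + 2*D + 2  [with F=-5, D=30]  = 57
M = 2*L - H + 3  [with L=5, H=57]  = -44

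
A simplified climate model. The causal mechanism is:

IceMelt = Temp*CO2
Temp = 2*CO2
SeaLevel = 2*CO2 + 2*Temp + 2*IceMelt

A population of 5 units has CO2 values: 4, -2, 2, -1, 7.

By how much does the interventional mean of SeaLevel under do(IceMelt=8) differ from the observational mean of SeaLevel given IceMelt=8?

12

do(IceMelt=8) breaks IceMelt's dependence on CO2. With IceMelt=8 fixed, SeaLevel across the units is 40, 4, 28, 10, 58, mean 28.
E[SeaLevel|IceMelt=8] averages over only the 2 units with IceMelt=8 (CO2 = -2, 2): SeaLevel = 4, 28, mean 16.
Difference = 28 − 16 = 12.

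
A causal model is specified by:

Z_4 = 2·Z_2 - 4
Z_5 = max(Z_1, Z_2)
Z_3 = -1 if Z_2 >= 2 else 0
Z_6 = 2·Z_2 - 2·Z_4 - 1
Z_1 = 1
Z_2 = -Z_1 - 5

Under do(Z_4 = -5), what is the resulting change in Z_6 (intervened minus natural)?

-22

Under do(Z_4=-5), the mechanism Z_4 = 2·Z_2 - 4 is discarded; Z_4 is fixed at -5.
Z_2 = -Z_1 - 5  [with Z_1=1]  = -6
Z_6 = 2·Z_2 - 2·Z_4 - 1  [with Z_2=-6, Z_4=-5]  = -3
Without intervention: Z_2 = -Z_1 - 5  [with Z_1=1]  = -6; Z_4 = 2·Z_2 - 4  [with Z_2=-6]  = -16; Z_6 = 2·Z_2 - 2·Z_4 - 1  [with Z_2=-6, Z_4=-16]  = 19.
Change = -3 − 19 = -22.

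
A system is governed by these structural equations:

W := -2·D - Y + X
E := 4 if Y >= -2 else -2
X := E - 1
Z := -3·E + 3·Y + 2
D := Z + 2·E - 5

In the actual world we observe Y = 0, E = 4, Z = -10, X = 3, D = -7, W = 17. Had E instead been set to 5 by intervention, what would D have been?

do(E=5) replaces the equation E := 4 if Y >= -2 else -2 with the constant E = 5.
Z = -3·E + 3·Y + 2  [with E=5, Y=0]  = -13
D = Z + 2·E - 5  [with Z=-13, E=5]  = -8

-8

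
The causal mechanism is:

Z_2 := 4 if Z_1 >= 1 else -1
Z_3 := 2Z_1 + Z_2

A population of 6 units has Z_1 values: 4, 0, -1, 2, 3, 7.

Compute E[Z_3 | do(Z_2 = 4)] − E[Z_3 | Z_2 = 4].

-3

Every unit gets Z_2=4 under the intervention. Z_3 values become 12, 4, 2, 8, 10, 18; E[Z_3|do(Z_2=4)] = 9.
Observing Z_2=4 restricts to units where Z_2's equation naturally yields 4: Z_1 ∈ {4, 2, 3, 7}. In that subpopulation Z_3 = 12, 8, 10, 18, mean 12.
Difference = 9 − 12 = -3.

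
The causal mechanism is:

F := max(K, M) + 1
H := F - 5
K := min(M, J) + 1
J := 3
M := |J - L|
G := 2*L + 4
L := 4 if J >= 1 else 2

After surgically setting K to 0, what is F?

Intervening sets K = 0 and removes its equation (K := min(M, J) + 1).
L = 4 if J >= 1 else 2  [with J=3]  = 4
M = |J - L|  [with J=3, L=4]  = 1
F = max(K, M) + 1  [with K=0, M=1]  = 2

2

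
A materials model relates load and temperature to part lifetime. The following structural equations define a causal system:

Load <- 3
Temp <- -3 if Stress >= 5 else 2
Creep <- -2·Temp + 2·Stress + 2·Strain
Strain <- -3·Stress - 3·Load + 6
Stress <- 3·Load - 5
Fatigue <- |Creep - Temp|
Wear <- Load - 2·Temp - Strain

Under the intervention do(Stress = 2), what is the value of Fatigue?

20

Under do(Stress=2), the mechanism Stress <- 3·Load - 5 is discarded; Stress is fixed at 2.
Strain = -3·Stress - 3·Load + 6  [with Stress=2, Load=3]  = -9
Temp = -3 if Stress >= 5 else 2  [with Stress=2]  = 2
Creep = -2·Temp + 2·Stress + 2·Strain  [with Temp=2, Stress=2, Strain=-9]  = -18
Fatigue = |Creep - Temp|  [with Creep=-18, Temp=2]  = 20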